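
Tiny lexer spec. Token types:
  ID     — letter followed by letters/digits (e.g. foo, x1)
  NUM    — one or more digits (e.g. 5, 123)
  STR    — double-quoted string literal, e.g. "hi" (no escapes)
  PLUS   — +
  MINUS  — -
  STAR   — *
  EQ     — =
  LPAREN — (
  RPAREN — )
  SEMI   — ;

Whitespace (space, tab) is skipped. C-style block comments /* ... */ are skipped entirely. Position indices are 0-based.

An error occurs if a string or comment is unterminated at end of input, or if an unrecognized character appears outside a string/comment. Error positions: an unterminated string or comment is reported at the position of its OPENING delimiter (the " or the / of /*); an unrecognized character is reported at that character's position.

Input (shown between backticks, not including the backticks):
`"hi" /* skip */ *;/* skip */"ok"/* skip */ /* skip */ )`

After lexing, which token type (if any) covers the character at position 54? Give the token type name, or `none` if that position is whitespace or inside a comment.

pos=0: enter STRING mode
pos=0: emit STR "hi" (now at pos=4)
pos=5: enter COMMENT mode (saw '/*')
exit COMMENT mode (now at pos=15)
pos=16: emit STAR '*'
pos=17: emit SEMI ';'
pos=18: enter COMMENT mode (saw '/*')
exit COMMENT mode (now at pos=28)
pos=28: enter STRING mode
pos=28: emit STR "ok" (now at pos=32)
pos=32: enter COMMENT mode (saw '/*')
exit COMMENT mode (now at pos=42)
pos=43: enter COMMENT mode (saw '/*')
exit COMMENT mode (now at pos=53)
pos=54: emit RPAREN ')'
DONE. 5 tokens: [STR, STAR, SEMI, STR, RPAREN]
Position 54: char is ')' -> RPAREN

Answer: RPAREN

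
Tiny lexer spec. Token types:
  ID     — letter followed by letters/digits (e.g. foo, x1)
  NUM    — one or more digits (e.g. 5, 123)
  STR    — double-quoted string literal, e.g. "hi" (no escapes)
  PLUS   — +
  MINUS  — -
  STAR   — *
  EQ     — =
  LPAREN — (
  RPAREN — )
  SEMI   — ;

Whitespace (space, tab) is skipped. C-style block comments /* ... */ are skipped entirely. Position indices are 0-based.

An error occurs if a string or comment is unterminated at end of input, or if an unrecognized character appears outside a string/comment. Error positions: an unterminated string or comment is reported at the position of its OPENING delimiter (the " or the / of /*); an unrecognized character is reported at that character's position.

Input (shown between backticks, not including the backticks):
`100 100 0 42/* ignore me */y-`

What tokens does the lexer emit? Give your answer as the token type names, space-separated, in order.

pos=0: emit NUM '100' (now at pos=3)
pos=4: emit NUM '100' (now at pos=7)
pos=8: emit NUM '0' (now at pos=9)
pos=10: emit NUM '42' (now at pos=12)
pos=12: enter COMMENT mode (saw '/*')
exit COMMENT mode (now at pos=27)
pos=27: emit ID 'y' (now at pos=28)
pos=28: emit MINUS '-'
DONE. 6 tokens: [NUM, NUM, NUM, NUM, ID, MINUS]

Answer: NUM NUM NUM NUM ID MINUS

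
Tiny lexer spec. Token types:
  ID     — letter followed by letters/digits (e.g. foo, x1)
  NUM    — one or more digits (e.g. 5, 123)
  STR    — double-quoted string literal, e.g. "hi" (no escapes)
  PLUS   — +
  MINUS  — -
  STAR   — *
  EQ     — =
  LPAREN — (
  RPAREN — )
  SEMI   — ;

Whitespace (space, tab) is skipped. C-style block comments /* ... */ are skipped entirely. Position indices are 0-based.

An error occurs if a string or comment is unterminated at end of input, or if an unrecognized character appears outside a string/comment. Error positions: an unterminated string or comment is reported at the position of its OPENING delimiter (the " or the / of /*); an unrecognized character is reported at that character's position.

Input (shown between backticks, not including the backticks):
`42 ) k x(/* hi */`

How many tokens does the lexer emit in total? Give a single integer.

Answer: 5

Derivation:
pos=0: emit NUM '42' (now at pos=2)
pos=3: emit RPAREN ')'
pos=5: emit ID 'k' (now at pos=6)
pos=7: emit ID 'x' (now at pos=8)
pos=8: emit LPAREN '('
pos=9: enter COMMENT mode (saw '/*')
exit COMMENT mode (now at pos=17)
DONE. 5 tokens: [NUM, RPAREN, ID, ID, LPAREN]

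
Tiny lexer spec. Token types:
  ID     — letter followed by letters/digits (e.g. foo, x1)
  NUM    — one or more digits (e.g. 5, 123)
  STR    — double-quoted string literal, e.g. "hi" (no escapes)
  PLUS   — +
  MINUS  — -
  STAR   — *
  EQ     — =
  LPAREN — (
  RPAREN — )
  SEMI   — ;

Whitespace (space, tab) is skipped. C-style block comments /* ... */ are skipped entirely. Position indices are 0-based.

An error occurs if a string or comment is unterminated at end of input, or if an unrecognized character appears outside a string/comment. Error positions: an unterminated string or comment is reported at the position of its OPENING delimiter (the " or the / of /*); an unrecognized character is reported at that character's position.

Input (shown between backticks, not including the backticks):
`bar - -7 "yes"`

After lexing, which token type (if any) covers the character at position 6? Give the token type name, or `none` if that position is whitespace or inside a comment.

pos=0: emit ID 'bar' (now at pos=3)
pos=4: emit MINUS '-'
pos=6: emit MINUS '-'
pos=7: emit NUM '7' (now at pos=8)
pos=9: enter STRING mode
pos=9: emit STR "yes" (now at pos=14)
DONE. 5 tokens: [ID, MINUS, MINUS, NUM, STR]
Position 6: char is '-' -> MINUS

Answer: MINUS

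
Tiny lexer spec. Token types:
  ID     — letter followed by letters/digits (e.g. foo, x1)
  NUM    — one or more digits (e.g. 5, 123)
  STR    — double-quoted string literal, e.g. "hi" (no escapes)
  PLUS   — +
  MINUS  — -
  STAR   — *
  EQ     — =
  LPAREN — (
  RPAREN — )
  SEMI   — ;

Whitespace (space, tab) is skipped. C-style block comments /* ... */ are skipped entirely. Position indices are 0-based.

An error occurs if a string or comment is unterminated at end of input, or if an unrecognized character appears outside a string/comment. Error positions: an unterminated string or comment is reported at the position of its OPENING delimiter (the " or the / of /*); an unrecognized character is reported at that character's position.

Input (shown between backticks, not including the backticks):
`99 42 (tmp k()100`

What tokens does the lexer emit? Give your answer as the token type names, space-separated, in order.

pos=0: emit NUM '99' (now at pos=2)
pos=3: emit NUM '42' (now at pos=5)
pos=6: emit LPAREN '('
pos=7: emit ID 'tmp' (now at pos=10)
pos=11: emit ID 'k' (now at pos=12)
pos=12: emit LPAREN '('
pos=13: emit RPAREN ')'
pos=14: emit NUM '100' (now at pos=17)
DONE. 8 tokens: [NUM, NUM, LPAREN, ID, ID, LPAREN, RPAREN, NUM]

Answer: NUM NUM LPAREN ID ID LPAREN RPAREN NUM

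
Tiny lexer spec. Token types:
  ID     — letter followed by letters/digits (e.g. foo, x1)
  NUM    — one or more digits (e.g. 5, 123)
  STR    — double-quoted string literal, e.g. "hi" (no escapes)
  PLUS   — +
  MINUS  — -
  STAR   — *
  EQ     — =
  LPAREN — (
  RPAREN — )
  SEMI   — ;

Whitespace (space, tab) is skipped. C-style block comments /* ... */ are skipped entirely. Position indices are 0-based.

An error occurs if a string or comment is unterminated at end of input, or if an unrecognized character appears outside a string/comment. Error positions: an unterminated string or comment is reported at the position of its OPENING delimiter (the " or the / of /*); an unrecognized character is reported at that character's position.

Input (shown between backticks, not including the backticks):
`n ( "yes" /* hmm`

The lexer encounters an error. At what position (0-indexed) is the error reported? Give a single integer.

pos=0: emit ID 'n' (now at pos=1)
pos=2: emit LPAREN '('
pos=4: enter STRING mode
pos=4: emit STR "yes" (now at pos=9)
pos=10: enter COMMENT mode (saw '/*')
pos=10: ERROR — unterminated comment (reached EOF)

Answer: 10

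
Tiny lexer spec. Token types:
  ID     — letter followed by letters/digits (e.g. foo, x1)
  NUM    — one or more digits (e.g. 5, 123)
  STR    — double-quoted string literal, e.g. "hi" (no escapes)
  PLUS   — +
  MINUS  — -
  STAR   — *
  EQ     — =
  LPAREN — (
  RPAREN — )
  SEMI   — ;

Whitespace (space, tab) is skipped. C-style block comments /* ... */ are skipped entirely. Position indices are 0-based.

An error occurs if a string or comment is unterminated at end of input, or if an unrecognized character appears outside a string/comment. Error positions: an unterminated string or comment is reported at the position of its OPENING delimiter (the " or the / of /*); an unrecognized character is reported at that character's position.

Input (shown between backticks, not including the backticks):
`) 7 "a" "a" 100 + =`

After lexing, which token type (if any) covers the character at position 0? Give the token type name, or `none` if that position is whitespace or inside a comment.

Answer: RPAREN

Derivation:
pos=0: emit RPAREN ')'
pos=2: emit NUM '7' (now at pos=3)
pos=4: enter STRING mode
pos=4: emit STR "a" (now at pos=7)
pos=8: enter STRING mode
pos=8: emit STR "a" (now at pos=11)
pos=12: emit NUM '100' (now at pos=15)
pos=16: emit PLUS '+'
pos=18: emit EQ '='
DONE. 7 tokens: [RPAREN, NUM, STR, STR, NUM, PLUS, EQ]
Position 0: char is ')' -> RPAREN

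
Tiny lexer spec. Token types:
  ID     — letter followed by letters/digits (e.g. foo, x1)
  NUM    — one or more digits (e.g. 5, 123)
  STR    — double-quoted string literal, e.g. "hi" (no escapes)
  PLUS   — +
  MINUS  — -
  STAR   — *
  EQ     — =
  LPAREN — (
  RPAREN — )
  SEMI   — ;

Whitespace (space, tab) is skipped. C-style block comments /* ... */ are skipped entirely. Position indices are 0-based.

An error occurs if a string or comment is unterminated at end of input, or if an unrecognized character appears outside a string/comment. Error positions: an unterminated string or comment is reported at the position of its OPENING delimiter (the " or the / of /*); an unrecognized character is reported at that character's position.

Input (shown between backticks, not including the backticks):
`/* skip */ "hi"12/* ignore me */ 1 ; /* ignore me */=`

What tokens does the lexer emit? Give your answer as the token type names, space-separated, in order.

Answer: STR NUM NUM SEMI EQ

Derivation:
pos=0: enter COMMENT mode (saw '/*')
exit COMMENT mode (now at pos=10)
pos=11: enter STRING mode
pos=11: emit STR "hi" (now at pos=15)
pos=15: emit NUM '12' (now at pos=17)
pos=17: enter COMMENT mode (saw '/*')
exit COMMENT mode (now at pos=32)
pos=33: emit NUM '1' (now at pos=34)
pos=35: emit SEMI ';'
pos=37: enter COMMENT mode (saw '/*')
exit COMMENT mode (now at pos=52)
pos=52: emit EQ '='
DONE. 5 tokens: [STR, NUM, NUM, SEMI, EQ]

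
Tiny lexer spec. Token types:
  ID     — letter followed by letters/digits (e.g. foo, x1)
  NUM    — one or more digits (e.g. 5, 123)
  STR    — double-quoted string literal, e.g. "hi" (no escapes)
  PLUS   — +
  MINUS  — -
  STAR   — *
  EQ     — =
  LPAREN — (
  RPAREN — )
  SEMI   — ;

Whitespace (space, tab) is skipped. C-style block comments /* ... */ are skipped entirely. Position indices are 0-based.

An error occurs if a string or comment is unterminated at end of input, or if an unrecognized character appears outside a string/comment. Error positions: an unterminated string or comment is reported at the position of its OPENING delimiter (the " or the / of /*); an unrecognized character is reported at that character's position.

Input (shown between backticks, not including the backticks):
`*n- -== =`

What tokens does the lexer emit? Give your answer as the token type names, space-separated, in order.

Answer: STAR ID MINUS MINUS EQ EQ EQ

Derivation:
pos=0: emit STAR '*'
pos=1: emit ID 'n' (now at pos=2)
pos=2: emit MINUS '-'
pos=4: emit MINUS '-'
pos=5: emit EQ '='
pos=6: emit EQ '='
pos=8: emit EQ '='
DONE. 7 tokens: [STAR, ID, MINUS, MINUS, EQ, EQ, EQ]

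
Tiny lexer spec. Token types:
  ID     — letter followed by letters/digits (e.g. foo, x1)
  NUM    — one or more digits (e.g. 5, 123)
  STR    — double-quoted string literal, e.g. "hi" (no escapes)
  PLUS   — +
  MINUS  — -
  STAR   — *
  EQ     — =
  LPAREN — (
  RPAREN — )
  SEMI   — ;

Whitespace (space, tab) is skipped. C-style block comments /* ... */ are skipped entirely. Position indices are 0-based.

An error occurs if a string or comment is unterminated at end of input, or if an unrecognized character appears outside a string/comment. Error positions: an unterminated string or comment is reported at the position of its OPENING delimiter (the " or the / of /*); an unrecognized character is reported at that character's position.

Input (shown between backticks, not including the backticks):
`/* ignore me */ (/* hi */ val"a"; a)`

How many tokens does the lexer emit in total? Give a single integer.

pos=0: enter COMMENT mode (saw '/*')
exit COMMENT mode (now at pos=15)
pos=16: emit LPAREN '('
pos=17: enter COMMENT mode (saw '/*')
exit COMMENT mode (now at pos=25)
pos=26: emit ID 'val' (now at pos=29)
pos=29: enter STRING mode
pos=29: emit STR "a" (now at pos=32)
pos=32: emit SEMI ';'
pos=34: emit ID 'a' (now at pos=35)
pos=35: emit RPAREN ')'
DONE. 6 tokens: [LPAREN, ID, STR, SEMI, ID, RPAREN]

Answer: 6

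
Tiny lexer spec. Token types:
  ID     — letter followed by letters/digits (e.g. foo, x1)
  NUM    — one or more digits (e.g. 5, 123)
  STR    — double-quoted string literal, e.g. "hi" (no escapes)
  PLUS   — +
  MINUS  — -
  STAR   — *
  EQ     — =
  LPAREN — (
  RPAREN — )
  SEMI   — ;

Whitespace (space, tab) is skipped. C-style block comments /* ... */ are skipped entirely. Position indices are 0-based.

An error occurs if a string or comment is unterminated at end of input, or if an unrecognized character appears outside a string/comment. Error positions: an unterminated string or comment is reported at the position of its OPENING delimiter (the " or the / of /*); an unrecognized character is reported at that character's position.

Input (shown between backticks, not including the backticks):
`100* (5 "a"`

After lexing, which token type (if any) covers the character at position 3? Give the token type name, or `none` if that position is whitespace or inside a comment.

Answer: STAR

Derivation:
pos=0: emit NUM '100' (now at pos=3)
pos=3: emit STAR '*'
pos=5: emit LPAREN '('
pos=6: emit NUM '5' (now at pos=7)
pos=8: enter STRING mode
pos=8: emit STR "a" (now at pos=11)
DONE. 5 tokens: [NUM, STAR, LPAREN, NUM, STR]
Position 3: char is '*' -> STAR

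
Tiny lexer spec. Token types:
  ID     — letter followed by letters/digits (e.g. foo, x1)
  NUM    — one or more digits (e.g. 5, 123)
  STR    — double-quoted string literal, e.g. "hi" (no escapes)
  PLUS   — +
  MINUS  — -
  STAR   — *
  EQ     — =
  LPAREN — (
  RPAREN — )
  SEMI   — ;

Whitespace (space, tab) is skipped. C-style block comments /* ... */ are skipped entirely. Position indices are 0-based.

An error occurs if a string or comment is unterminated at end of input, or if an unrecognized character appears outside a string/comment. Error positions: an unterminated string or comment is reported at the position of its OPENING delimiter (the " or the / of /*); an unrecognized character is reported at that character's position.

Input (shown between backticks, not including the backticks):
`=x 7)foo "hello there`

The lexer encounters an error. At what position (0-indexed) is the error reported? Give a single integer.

Answer: 9

Derivation:
pos=0: emit EQ '='
pos=1: emit ID 'x' (now at pos=2)
pos=3: emit NUM '7' (now at pos=4)
pos=4: emit RPAREN ')'
pos=5: emit ID 'foo' (now at pos=8)
pos=9: enter STRING mode
pos=9: ERROR — unterminated string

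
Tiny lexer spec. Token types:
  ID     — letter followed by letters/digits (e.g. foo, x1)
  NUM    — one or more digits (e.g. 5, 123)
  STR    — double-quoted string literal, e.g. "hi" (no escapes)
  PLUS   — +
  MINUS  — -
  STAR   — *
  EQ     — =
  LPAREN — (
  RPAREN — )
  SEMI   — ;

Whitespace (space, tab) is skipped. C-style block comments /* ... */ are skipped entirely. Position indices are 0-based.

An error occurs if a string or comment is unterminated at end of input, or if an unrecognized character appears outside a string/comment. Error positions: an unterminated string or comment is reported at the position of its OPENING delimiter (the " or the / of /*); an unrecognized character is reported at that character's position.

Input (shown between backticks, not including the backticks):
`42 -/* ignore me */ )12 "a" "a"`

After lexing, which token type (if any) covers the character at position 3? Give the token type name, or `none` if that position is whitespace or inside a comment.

Answer: MINUS

Derivation:
pos=0: emit NUM '42' (now at pos=2)
pos=3: emit MINUS '-'
pos=4: enter COMMENT mode (saw '/*')
exit COMMENT mode (now at pos=19)
pos=20: emit RPAREN ')'
pos=21: emit NUM '12' (now at pos=23)
pos=24: enter STRING mode
pos=24: emit STR "a" (now at pos=27)
pos=28: enter STRING mode
pos=28: emit STR "a" (now at pos=31)
DONE. 6 tokens: [NUM, MINUS, RPAREN, NUM, STR, STR]
Position 3: char is '-' -> MINUS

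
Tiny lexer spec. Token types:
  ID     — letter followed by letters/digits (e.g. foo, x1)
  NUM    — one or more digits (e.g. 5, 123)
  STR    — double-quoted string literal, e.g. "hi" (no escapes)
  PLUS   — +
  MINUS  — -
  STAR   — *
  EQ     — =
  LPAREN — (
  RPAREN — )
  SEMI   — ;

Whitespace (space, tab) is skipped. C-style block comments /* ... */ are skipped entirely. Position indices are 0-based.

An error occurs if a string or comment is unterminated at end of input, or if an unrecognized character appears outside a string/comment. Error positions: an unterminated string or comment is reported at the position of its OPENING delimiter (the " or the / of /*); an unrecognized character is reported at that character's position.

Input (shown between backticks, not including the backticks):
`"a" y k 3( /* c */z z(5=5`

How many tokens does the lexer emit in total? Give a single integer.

pos=0: enter STRING mode
pos=0: emit STR "a" (now at pos=3)
pos=4: emit ID 'y' (now at pos=5)
pos=6: emit ID 'k' (now at pos=7)
pos=8: emit NUM '3' (now at pos=9)
pos=9: emit LPAREN '('
pos=11: enter COMMENT mode (saw '/*')
exit COMMENT mode (now at pos=18)
pos=18: emit ID 'z' (now at pos=19)
pos=20: emit ID 'z' (now at pos=21)
pos=21: emit LPAREN '('
pos=22: emit NUM '5' (now at pos=23)
pos=23: emit EQ '='
pos=24: emit NUM '5' (now at pos=25)
DONE. 11 tokens: [STR, ID, ID, NUM, LPAREN, ID, ID, LPAREN, NUM, EQ, NUM]

Answer: 11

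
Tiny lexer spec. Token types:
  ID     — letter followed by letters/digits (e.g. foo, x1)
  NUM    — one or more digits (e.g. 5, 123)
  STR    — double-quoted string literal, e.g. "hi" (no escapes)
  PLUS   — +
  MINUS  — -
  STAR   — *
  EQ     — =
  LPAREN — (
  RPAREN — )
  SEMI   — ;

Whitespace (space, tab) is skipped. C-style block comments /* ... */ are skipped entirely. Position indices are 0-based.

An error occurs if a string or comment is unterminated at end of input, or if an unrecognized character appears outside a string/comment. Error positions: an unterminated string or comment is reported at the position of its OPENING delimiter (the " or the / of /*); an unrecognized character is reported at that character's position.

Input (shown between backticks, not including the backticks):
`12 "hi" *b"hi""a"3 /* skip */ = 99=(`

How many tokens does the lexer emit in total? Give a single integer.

Answer: 11

Derivation:
pos=0: emit NUM '12' (now at pos=2)
pos=3: enter STRING mode
pos=3: emit STR "hi" (now at pos=7)
pos=8: emit STAR '*'
pos=9: emit ID 'b' (now at pos=10)
pos=10: enter STRING mode
pos=10: emit STR "hi" (now at pos=14)
pos=14: enter STRING mode
pos=14: emit STR "a" (now at pos=17)
pos=17: emit NUM '3' (now at pos=18)
pos=19: enter COMMENT mode (saw '/*')
exit COMMENT mode (now at pos=29)
pos=30: emit EQ '='
pos=32: emit NUM '99' (now at pos=34)
pos=34: emit EQ '='
pos=35: emit LPAREN '('
DONE. 11 tokens: [NUM, STR, STAR, ID, STR, STR, NUM, EQ, NUM, EQ, LPAREN]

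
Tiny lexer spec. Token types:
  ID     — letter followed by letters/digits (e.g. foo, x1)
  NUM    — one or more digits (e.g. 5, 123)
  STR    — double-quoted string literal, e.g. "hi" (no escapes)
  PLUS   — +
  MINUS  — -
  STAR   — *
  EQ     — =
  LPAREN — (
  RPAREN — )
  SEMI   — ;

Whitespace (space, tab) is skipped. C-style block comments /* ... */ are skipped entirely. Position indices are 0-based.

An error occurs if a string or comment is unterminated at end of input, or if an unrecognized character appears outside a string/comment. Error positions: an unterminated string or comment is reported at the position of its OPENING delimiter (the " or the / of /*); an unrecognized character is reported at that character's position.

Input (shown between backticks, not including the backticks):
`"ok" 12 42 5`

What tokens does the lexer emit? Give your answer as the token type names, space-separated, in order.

pos=0: enter STRING mode
pos=0: emit STR "ok" (now at pos=4)
pos=5: emit NUM '12' (now at pos=7)
pos=8: emit NUM '42' (now at pos=10)
pos=11: emit NUM '5' (now at pos=12)
DONE. 4 tokens: [STR, NUM, NUM, NUM]

Answer: STR NUM NUM NUM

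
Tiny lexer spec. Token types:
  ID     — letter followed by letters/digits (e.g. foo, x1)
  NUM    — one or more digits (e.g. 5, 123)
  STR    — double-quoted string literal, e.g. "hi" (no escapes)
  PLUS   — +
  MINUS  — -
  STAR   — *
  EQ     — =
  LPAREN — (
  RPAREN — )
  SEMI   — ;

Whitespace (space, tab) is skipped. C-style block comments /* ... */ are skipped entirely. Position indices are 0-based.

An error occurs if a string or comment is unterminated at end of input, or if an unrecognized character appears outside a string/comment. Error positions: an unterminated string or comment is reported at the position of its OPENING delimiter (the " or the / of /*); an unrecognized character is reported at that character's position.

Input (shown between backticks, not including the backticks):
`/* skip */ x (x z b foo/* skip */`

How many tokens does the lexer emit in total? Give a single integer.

pos=0: enter COMMENT mode (saw '/*')
exit COMMENT mode (now at pos=10)
pos=11: emit ID 'x' (now at pos=12)
pos=13: emit LPAREN '('
pos=14: emit ID 'x' (now at pos=15)
pos=16: emit ID 'z' (now at pos=17)
pos=18: emit ID 'b' (now at pos=19)
pos=20: emit ID 'foo' (now at pos=23)
pos=23: enter COMMENT mode (saw '/*')
exit COMMENT mode (now at pos=33)
DONE. 6 tokens: [ID, LPAREN, ID, ID, ID, ID]

Answer: 6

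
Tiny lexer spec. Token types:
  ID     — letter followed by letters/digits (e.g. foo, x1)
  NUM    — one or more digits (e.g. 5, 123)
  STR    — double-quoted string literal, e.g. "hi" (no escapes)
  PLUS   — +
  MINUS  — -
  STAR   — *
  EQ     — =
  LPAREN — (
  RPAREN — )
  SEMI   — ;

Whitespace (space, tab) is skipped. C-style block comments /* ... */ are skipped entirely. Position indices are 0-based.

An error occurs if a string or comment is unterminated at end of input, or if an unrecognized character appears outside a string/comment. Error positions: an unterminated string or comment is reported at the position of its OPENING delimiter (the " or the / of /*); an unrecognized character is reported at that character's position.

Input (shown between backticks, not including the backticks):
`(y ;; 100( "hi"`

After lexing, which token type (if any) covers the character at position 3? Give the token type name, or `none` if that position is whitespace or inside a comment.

Answer: SEMI

Derivation:
pos=0: emit LPAREN '('
pos=1: emit ID 'y' (now at pos=2)
pos=3: emit SEMI ';'
pos=4: emit SEMI ';'
pos=6: emit NUM '100' (now at pos=9)
pos=9: emit LPAREN '('
pos=11: enter STRING mode
pos=11: emit STR "hi" (now at pos=15)
DONE. 7 tokens: [LPAREN, ID, SEMI, SEMI, NUM, LPAREN, STR]
Position 3: char is ';' -> SEMI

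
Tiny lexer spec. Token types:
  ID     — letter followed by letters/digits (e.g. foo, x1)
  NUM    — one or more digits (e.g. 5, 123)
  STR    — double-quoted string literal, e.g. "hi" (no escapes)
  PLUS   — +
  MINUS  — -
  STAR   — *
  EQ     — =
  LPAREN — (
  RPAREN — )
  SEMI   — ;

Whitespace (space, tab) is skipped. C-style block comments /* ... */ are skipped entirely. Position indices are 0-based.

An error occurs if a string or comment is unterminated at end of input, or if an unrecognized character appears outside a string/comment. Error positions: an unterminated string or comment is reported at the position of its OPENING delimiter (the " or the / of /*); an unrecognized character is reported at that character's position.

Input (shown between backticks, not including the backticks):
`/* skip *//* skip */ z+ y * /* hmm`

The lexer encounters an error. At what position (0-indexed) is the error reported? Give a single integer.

pos=0: enter COMMENT mode (saw '/*')
exit COMMENT mode (now at pos=10)
pos=10: enter COMMENT mode (saw '/*')
exit COMMENT mode (now at pos=20)
pos=21: emit ID 'z' (now at pos=22)
pos=22: emit PLUS '+'
pos=24: emit ID 'y' (now at pos=25)
pos=26: emit STAR '*'
pos=28: enter COMMENT mode (saw '/*')
pos=28: ERROR — unterminated comment (reached EOF)

Answer: 28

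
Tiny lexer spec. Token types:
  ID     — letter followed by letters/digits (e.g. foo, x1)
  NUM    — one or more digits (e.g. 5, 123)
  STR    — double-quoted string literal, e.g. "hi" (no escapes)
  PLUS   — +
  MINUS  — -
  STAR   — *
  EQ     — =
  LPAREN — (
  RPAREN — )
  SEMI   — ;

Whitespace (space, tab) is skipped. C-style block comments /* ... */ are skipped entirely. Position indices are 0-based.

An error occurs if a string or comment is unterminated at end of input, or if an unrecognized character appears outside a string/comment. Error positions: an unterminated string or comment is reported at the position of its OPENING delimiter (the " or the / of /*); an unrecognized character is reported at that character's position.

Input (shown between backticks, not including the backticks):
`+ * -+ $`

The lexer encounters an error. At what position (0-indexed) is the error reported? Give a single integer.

Answer: 7

Derivation:
pos=0: emit PLUS '+'
pos=2: emit STAR '*'
pos=4: emit MINUS '-'
pos=5: emit PLUS '+'
pos=7: ERROR — unrecognized char '$'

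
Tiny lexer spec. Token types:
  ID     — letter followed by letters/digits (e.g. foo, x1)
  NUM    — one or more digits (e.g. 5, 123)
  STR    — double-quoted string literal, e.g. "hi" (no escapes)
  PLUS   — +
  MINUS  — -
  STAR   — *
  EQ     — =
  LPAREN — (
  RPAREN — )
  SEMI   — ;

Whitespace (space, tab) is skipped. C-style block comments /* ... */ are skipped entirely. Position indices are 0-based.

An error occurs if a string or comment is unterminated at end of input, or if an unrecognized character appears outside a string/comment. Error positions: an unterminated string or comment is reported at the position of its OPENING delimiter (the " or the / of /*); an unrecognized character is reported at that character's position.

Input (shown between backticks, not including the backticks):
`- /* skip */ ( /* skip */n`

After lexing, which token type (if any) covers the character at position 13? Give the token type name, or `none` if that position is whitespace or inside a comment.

pos=0: emit MINUS '-'
pos=2: enter COMMENT mode (saw '/*')
exit COMMENT mode (now at pos=12)
pos=13: emit LPAREN '('
pos=15: enter COMMENT mode (saw '/*')
exit COMMENT mode (now at pos=25)
pos=25: emit ID 'n' (now at pos=26)
DONE. 3 tokens: [MINUS, LPAREN, ID]
Position 13: char is '(' -> LPAREN

Answer: LPAREN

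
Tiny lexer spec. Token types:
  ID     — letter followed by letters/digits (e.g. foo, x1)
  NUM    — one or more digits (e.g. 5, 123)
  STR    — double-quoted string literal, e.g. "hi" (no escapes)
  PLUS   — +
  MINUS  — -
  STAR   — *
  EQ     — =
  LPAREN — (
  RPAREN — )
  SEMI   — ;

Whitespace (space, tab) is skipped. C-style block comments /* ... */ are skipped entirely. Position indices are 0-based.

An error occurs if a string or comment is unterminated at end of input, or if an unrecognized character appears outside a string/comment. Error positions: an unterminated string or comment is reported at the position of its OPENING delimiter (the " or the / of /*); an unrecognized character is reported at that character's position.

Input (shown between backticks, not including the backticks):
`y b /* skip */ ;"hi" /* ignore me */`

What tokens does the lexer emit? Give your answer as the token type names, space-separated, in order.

pos=0: emit ID 'y' (now at pos=1)
pos=2: emit ID 'b' (now at pos=3)
pos=4: enter COMMENT mode (saw '/*')
exit COMMENT mode (now at pos=14)
pos=15: emit SEMI ';'
pos=16: enter STRING mode
pos=16: emit STR "hi" (now at pos=20)
pos=21: enter COMMENT mode (saw '/*')
exit COMMENT mode (now at pos=36)
DONE. 4 tokens: [ID, ID, SEMI, STR]

Answer: ID ID SEMI STR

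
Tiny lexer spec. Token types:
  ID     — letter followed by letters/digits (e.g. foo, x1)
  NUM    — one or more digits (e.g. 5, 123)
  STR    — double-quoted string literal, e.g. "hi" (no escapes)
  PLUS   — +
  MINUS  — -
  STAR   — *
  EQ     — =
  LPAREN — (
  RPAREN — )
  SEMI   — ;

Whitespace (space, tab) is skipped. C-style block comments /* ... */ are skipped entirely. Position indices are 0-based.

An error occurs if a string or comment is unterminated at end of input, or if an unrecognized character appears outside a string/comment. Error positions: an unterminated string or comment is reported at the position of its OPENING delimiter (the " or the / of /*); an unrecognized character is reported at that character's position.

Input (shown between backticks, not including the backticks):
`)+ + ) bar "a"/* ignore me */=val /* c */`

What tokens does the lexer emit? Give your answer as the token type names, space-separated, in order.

pos=0: emit RPAREN ')'
pos=1: emit PLUS '+'
pos=3: emit PLUS '+'
pos=5: emit RPAREN ')'
pos=7: emit ID 'bar' (now at pos=10)
pos=11: enter STRING mode
pos=11: emit STR "a" (now at pos=14)
pos=14: enter COMMENT mode (saw '/*')
exit COMMENT mode (now at pos=29)
pos=29: emit EQ '='
pos=30: emit ID 'val' (now at pos=33)
pos=34: enter COMMENT mode (saw '/*')
exit COMMENT mode (now at pos=41)
DONE. 8 tokens: [RPAREN, PLUS, PLUS, RPAREN, ID, STR, EQ, ID]

Answer: RPAREN PLUS PLUS RPAREN ID STR EQ ID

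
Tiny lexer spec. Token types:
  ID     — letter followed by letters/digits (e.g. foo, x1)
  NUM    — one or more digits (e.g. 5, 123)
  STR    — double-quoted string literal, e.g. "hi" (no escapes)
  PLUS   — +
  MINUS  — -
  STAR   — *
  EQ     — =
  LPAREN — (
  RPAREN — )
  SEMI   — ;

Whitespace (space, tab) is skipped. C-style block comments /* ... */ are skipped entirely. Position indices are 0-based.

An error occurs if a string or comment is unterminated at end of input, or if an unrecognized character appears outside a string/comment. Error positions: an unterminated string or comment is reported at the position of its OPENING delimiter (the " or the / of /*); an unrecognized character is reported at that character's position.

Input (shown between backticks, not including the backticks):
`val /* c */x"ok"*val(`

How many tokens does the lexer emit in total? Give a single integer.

pos=0: emit ID 'val' (now at pos=3)
pos=4: enter COMMENT mode (saw '/*')
exit COMMENT mode (now at pos=11)
pos=11: emit ID 'x' (now at pos=12)
pos=12: enter STRING mode
pos=12: emit STR "ok" (now at pos=16)
pos=16: emit STAR '*'
pos=17: emit ID 'val' (now at pos=20)
pos=20: emit LPAREN '('
DONE. 6 tokens: [ID, ID, STR, STAR, ID, LPAREN]

Answer: 6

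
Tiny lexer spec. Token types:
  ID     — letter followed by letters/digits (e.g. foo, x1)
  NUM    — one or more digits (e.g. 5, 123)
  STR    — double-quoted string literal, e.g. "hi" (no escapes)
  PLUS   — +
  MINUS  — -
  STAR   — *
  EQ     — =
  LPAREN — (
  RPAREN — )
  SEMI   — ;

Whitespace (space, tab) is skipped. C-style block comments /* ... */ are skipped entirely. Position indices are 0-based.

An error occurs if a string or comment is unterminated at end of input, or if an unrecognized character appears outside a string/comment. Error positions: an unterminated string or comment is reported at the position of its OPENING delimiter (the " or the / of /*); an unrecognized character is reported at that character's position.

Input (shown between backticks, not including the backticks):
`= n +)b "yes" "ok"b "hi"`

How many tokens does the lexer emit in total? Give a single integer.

pos=0: emit EQ '='
pos=2: emit ID 'n' (now at pos=3)
pos=4: emit PLUS '+'
pos=5: emit RPAREN ')'
pos=6: emit ID 'b' (now at pos=7)
pos=8: enter STRING mode
pos=8: emit STR "yes" (now at pos=13)
pos=14: enter STRING mode
pos=14: emit STR "ok" (now at pos=18)
pos=18: emit ID 'b' (now at pos=19)
pos=20: enter STRING mode
pos=20: emit STR "hi" (now at pos=24)
DONE. 9 tokens: [EQ, ID, PLUS, RPAREN, ID, STR, STR, ID, STR]

Answer: 9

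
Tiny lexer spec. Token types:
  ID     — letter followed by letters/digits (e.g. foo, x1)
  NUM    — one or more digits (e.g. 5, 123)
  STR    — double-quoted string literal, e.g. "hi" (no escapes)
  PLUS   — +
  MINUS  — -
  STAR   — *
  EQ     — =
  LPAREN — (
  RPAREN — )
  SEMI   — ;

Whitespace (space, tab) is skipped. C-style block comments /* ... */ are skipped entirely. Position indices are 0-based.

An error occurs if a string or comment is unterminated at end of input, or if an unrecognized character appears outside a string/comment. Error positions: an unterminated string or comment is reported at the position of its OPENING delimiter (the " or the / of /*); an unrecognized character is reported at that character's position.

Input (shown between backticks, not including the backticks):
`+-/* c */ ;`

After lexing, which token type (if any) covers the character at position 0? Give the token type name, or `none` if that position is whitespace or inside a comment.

Answer: PLUS

Derivation:
pos=0: emit PLUS '+'
pos=1: emit MINUS '-'
pos=2: enter COMMENT mode (saw '/*')
exit COMMENT mode (now at pos=9)
pos=10: emit SEMI ';'
DONE. 3 tokens: [PLUS, MINUS, SEMI]
Position 0: char is '+' -> PLUS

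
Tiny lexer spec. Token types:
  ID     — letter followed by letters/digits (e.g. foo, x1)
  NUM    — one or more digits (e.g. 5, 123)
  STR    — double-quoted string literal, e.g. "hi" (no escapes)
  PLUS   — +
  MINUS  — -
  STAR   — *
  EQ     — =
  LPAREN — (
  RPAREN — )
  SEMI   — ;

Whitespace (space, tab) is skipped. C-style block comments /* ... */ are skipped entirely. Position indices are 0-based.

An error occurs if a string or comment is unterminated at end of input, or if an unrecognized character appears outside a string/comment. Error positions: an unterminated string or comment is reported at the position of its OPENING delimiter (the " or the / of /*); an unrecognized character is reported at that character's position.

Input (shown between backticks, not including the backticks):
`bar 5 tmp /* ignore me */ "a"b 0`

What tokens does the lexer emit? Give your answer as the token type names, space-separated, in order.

Answer: ID NUM ID STR ID NUM

Derivation:
pos=0: emit ID 'bar' (now at pos=3)
pos=4: emit NUM '5' (now at pos=5)
pos=6: emit ID 'tmp' (now at pos=9)
pos=10: enter COMMENT mode (saw '/*')
exit COMMENT mode (now at pos=25)
pos=26: enter STRING mode
pos=26: emit STR "a" (now at pos=29)
pos=29: emit ID 'b' (now at pos=30)
pos=31: emit NUM '0' (now at pos=32)
DONE. 6 tokens: [ID, NUM, ID, STR, ID, NUM]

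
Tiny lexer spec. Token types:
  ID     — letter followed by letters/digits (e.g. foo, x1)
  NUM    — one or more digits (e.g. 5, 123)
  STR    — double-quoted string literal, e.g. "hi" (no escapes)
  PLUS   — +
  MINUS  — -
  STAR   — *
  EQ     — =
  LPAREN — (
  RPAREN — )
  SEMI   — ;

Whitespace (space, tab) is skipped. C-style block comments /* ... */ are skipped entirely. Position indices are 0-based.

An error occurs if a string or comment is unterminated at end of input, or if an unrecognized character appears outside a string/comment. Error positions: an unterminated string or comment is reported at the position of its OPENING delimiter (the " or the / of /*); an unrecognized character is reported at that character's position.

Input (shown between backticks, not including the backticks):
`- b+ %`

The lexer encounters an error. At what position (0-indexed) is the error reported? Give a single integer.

Answer: 5

Derivation:
pos=0: emit MINUS '-'
pos=2: emit ID 'b' (now at pos=3)
pos=3: emit PLUS '+'
pos=5: ERROR — unrecognized char '%'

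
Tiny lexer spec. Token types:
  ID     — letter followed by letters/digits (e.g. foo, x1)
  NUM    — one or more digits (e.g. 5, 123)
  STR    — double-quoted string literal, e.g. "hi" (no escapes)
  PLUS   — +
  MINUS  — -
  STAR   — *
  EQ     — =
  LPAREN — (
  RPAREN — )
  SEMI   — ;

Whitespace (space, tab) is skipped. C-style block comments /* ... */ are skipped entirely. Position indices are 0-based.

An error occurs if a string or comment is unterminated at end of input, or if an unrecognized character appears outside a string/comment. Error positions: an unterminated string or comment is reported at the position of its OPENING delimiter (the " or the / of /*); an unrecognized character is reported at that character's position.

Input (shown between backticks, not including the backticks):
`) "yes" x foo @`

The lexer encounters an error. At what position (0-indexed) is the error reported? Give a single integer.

Answer: 14

Derivation:
pos=0: emit RPAREN ')'
pos=2: enter STRING mode
pos=2: emit STR "yes" (now at pos=7)
pos=8: emit ID 'x' (now at pos=9)
pos=10: emit ID 'foo' (now at pos=13)
pos=14: ERROR — unrecognized char '@'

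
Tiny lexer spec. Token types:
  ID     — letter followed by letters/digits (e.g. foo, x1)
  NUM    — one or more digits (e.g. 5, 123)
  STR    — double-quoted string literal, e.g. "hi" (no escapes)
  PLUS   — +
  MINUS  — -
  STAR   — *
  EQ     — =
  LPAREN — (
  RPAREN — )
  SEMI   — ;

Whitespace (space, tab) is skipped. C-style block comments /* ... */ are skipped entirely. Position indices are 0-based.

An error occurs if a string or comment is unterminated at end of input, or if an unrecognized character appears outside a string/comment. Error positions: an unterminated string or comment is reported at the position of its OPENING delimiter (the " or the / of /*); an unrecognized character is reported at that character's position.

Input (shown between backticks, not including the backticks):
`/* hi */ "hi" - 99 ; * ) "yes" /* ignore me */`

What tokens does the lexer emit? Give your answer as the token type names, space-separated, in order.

Answer: STR MINUS NUM SEMI STAR RPAREN STR

Derivation:
pos=0: enter COMMENT mode (saw '/*')
exit COMMENT mode (now at pos=8)
pos=9: enter STRING mode
pos=9: emit STR "hi" (now at pos=13)
pos=14: emit MINUS '-'
pos=16: emit NUM '99' (now at pos=18)
pos=19: emit SEMI ';'
pos=21: emit STAR '*'
pos=23: emit RPAREN ')'
pos=25: enter STRING mode
pos=25: emit STR "yes" (now at pos=30)
pos=31: enter COMMENT mode (saw '/*')
exit COMMENT mode (now at pos=46)
DONE. 7 tokens: [STR, MINUS, NUM, SEMI, STAR, RPAREN, STR]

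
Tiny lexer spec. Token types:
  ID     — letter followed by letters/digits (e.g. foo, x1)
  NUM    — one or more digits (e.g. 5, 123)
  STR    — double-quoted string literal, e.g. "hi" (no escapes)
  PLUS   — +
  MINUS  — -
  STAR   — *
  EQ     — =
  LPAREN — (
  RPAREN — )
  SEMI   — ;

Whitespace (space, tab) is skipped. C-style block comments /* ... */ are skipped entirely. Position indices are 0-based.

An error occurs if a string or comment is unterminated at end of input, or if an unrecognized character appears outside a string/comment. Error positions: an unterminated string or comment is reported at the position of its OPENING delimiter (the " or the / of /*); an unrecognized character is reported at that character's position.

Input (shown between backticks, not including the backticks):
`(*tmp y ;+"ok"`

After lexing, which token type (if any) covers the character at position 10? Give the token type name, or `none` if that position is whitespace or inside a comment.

Answer: STR

Derivation:
pos=0: emit LPAREN '('
pos=1: emit STAR '*'
pos=2: emit ID 'tmp' (now at pos=5)
pos=6: emit ID 'y' (now at pos=7)
pos=8: emit SEMI ';'
pos=9: emit PLUS '+'
pos=10: enter STRING mode
pos=10: emit STR "ok" (now at pos=14)
DONE. 7 tokens: [LPAREN, STAR, ID, ID, SEMI, PLUS, STR]
Position 10: char is '"' -> STR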